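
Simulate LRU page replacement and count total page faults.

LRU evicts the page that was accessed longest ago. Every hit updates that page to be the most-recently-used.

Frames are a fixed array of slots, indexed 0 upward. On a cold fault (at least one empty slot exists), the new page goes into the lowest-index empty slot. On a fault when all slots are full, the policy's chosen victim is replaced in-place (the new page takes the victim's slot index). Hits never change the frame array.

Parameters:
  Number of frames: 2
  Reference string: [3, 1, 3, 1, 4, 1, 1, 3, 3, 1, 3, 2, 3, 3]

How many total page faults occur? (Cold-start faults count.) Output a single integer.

Step 0: ref 3 → FAULT, frames=[3,-]
Step 1: ref 1 → FAULT, frames=[3,1]
Step 2: ref 3 → HIT, frames=[3,1]
Step 3: ref 1 → HIT, frames=[3,1]
Step 4: ref 4 → FAULT (evict 3), frames=[4,1]
Step 5: ref 1 → HIT, frames=[4,1]
Step 6: ref 1 → HIT, frames=[4,1]
Step 7: ref 3 → FAULT (evict 4), frames=[3,1]
Step 8: ref 3 → HIT, frames=[3,1]
Step 9: ref 1 → HIT, frames=[3,1]
Step 10: ref 3 → HIT, frames=[3,1]
Step 11: ref 2 → FAULT (evict 1), frames=[3,2]
Step 12: ref 3 → HIT, frames=[3,2]
Step 13: ref 3 → HIT, frames=[3,2]
Total faults: 5

Answer: 5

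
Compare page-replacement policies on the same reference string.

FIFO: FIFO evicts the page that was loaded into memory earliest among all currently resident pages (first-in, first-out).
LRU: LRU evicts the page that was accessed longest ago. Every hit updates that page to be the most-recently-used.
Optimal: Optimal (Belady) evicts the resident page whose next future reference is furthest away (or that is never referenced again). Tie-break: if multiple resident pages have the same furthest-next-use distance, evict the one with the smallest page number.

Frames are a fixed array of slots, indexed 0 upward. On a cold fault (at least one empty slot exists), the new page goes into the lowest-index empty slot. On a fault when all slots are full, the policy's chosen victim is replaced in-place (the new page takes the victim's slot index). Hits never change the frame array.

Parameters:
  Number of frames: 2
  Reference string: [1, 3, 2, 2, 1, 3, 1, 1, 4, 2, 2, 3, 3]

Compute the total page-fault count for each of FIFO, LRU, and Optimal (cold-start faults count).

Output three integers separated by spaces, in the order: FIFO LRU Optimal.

--- FIFO ---
  step 0: ref 1 -> FAULT, frames=[1,-] (faults so far: 1)
  step 1: ref 3 -> FAULT, frames=[1,3] (faults so far: 2)
  step 2: ref 2 -> FAULT, evict 1, frames=[2,3] (faults so far: 3)
  step 3: ref 2 -> HIT, frames=[2,3] (faults so far: 3)
  step 4: ref 1 -> FAULT, evict 3, frames=[2,1] (faults so far: 4)
  step 5: ref 3 -> FAULT, evict 2, frames=[3,1] (faults so far: 5)
  step 6: ref 1 -> HIT, frames=[3,1] (faults so far: 5)
  step 7: ref 1 -> HIT, frames=[3,1] (faults so far: 5)
  step 8: ref 4 -> FAULT, evict 1, frames=[3,4] (faults so far: 6)
  step 9: ref 2 -> FAULT, evict 3, frames=[2,4] (faults so far: 7)
  step 10: ref 2 -> HIT, frames=[2,4] (faults so far: 7)
  step 11: ref 3 -> FAULT, evict 4, frames=[2,3] (faults so far: 8)
  step 12: ref 3 -> HIT, frames=[2,3] (faults so far: 8)
  FIFO total faults: 8
--- LRU ---
  step 0: ref 1 -> FAULT, frames=[1,-] (faults so far: 1)
  step 1: ref 3 -> FAULT, frames=[1,3] (faults so far: 2)
  step 2: ref 2 -> FAULT, evict 1, frames=[2,3] (faults so far: 3)
  step 3: ref 2 -> HIT, frames=[2,3] (faults so far: 3)
  step 4: ref 1 -> FAULT, evict 3, frames=[2,1] (faults so far: 4)
  step 5: ref 3 -> FAULT, evict 2, frames=[3,1] (faults so far: 5)
  step 6: ref 1 -> HIT, frames=[3,1] (faults so far: 5)
  step 7: ref 1 -> HIT, frames=[3,1] (faults so far: 5)
  step 8: ref 4 -> FAULT, evict 3, frames=[4,1] (faults so far: 6)
  step 9: ref 2 -> FAULT, evict 1, frames=[4,2] (faults so far: 7)
  step 10: ref 2 -> HIT, frames=[4,2] (faults so far: 7)
  step 11: ref 3 -> FAULT, evict 4, frames=[3,2] (faults so far: 8)
  step 12: ref 3 -> HIT, frames=[3,2] (faults so far: 8)
  LRU total faults: 8
--- Optimal ---
  step 0: ref 1 -> FAULT, frames=[1,-] (faults so far: 1)
  step 1: ref 3 -> FAULT, frames=[1,3] (faults so far: 2)
  step 2: ref 2 -> FAULT, evict 3, frames=[1,2] (faults so far: 3)
  step 3: ref 2 -> HIT, frames=[1,2] (faults so far: 3)
  step 4: ref 1 -> HIT, frames=[1,2] (faults so far: 3)
  step 5: ref 3 -> FAULT, evict 2, frames=[1,3] (faults so far: 4)
  step 6: ref 1 -> HIT, frames=[1,3] (faults so far: 4)
  step 7: ref 1 -> HIT, frames=[1,3] (faults so far: 4)
  step 8: ref 4 -> FAULT, evict 1, frames=[4,3] (faults so far: 5)
  step 9: ref 2 -> FAULT, evict 4, frames=[2,3] (faults so far: 6)
  step 10: ref 2 -> HIT, frames=[2,3] (faults so far: 6)
  step 11: ref 3 -> HIT, frames=[2,3] (faults so far: 6)
  step 12: ref 3 -> HIT, frames=[2,3] (faults so far: 6)
  Optimal total faults: 6

Answer: 8 8 6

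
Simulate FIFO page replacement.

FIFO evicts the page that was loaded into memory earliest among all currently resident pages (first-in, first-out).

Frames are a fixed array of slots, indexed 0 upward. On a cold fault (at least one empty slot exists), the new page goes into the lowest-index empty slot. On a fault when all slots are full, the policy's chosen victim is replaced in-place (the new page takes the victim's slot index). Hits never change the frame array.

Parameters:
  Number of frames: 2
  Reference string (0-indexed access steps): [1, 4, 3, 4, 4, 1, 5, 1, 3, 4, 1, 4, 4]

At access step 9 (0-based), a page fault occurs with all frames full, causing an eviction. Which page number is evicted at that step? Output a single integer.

Answer: 5

Derivation:
Step 0: ref 1 -> FAULT, frames=[1,-]
Step 1: ref 4 -> FAULT, frames=[1,4]
Step 2: ref 3 -> FAULT, evict 1, frames=[3,4]
Step 3: ref 4 -> HIT, frames=[3,4]
Step 4: ref 4 -> HIT, frames=[3,4]
Step 5: ref 1 -> FAULT, evict 4, frames=[3,1]
Step 6: ref 5 -> FAULT, evict 3, frames=[5,1]
Step 7: ref 1 -> HIT, frames=[5,1]
Step 8: ref 3 -> FAULT, evict 1, frames=[5,3]
Step 9: ref 4 -> FAULT, evict 5, frames=[4,3]
At step 9: evicted page 5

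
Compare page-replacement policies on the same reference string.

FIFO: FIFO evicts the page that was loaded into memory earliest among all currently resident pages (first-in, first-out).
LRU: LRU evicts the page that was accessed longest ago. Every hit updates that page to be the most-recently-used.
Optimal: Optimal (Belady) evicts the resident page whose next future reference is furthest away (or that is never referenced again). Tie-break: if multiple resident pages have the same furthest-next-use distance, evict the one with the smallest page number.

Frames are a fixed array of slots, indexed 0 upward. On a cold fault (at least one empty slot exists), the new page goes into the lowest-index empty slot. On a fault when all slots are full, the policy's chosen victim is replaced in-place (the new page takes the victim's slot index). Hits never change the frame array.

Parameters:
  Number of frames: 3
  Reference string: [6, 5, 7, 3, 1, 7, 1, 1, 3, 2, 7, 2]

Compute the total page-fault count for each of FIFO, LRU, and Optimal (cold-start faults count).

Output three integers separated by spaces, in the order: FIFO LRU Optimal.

--- FIFO ---
  step 0: ref 6 -> FAULT, frames=[6,-,-] (faults so far: 1)
  step 1: ref 5 -> FAULT, frames=[6,5,-] (faults so far: 2)
  step 2: ref 7 -> FAULT, frames=[6,5,7] (faults so far: 3)
  step 3: ref 3 -> FAULT, evict 6, frames=[3,5,7] (faults so far: 4)
  step 4: ref 1 -> FAULT, evict 5, frames=[3,1,7] (faults so far: 5)
  step 5: ref 7 -> HIT, frames=[3,1,7] (faults so far: 5)
  step 6: ref 1 -> HIT, frames=[3,1,7] (faults so far: 5)
  step 7: ref 1 -> HIT, frames=[3,1,7] (faults so far: 5)
  step 8: ref 3 -> HIT, frames=[3,1,7] (faults so far: 5)
  step 9: ref 2 -> FAULT, evict 7, frames=[3,1,2] (faults so far: 6)
  step 10: ref 7 -> FAULT, evict 3, frames=[7,1,2] (faults so far: 7)
  step 11: ref 2 -> HIT, frames=[7,1,2] (faults so far: 7)
  FIFO total faults: 7
--- LRU ---
  step 0: ref 6 -> FAULT, frames=[6,-,-] (faults so far: 1)
  step 1: ref 5 -> FAULT, frames=[6,5,-] (faults so far: 2)
  step 2: ref 7 -> FAULT, frames=[6,5,7] (faults so far: 3)
  step 3: ref 3 -> FAULT, evict 6, frames=[3,5,7] (faults so far: 4)
  step 4: ref 1 -> FAULT, evict 5, frames=[3,1,7] (faults so far: 5)
  step 5: ref 7 -> HIT, frames=[3,1,7] (faults so far: 5)
  step 6: ref 1 -> HIT, frames=[3,1,7] (faults so far: 5)
  step 7: ref 1 -> HIT, frames=[3,1,7] (faults so far: 5)
  step 8: ref 3 -> HIT, frames=[3,1,7] (faults so far: 5)
  step 9: ref 2 -> FAULT, evict 7, frames=[3,1,2] (faults so far: 6)
  step 10: ref 7 -> FAULT, evict 1, frames=[3,7,2] (faults so far: 7)
  step 11: ref 2 -> HIT, frames=[3,7,2] (faults so far: 7)
  LRU total faults: 7
--- Optimal ---
  step 0: ref 6 -> FAULT, frames=[6,-,-] (faults so far: 1)
  step 1: ref 5 -> FAULT, frames=[6,5,-] (faults so far: 2)
  step 2: ref 7 -> FAULT, frames=[6,5,7] (faults so far: 3)
  step 3: ref 3 -> FAULT, evict 5, frames=[6,3,7] (faults so far: 4)
  step 4: ref 1 -> FAULT, evict 6, frames=[1,3,7] (faults so far: 5)
  step 5: ref 7 -> HIT, frames=[1,3,7] (faults so far: 5)
  step 6: ref 1 -> HIT, frames=[1,3,7] (faults so far: 5)
  step 7: ref 1 -> HIT, frames=[1,3,7] (faults so far: 5)
  step 8: ref 3 -> HIT, frames=[1,3,7] (faults so far: 5)
  step 9: ref 2 -> FAULT, evict 1, frames=[2,3,7] (faults so far: 6)
  step 10: ref 7 -> HIT, frames=[2,3,7] (faults so far: 6)
  step 11: ref 2 -> HIT, frames=[2,3,7] (faults so far: 6)
  Optimal total faults: 6

Answer: 7 7 6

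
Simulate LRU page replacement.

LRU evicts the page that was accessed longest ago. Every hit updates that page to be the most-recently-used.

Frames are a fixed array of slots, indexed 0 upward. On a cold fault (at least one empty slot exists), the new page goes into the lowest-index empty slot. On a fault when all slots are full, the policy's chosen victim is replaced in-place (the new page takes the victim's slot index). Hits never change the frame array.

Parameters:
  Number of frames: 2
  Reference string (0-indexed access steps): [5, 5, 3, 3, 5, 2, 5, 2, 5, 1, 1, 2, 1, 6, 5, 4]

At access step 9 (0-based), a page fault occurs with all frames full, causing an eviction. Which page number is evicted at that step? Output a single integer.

Step 0: ref 5 -> FAULT, frames=[5,-]
Step 1: ref 5 -> HIT, frames=[5,-]
Step 2: ref 3 -> FAULT, frames=[5,3]
Step 3: ref 3 -> HIT, frames=[5,3]
Step 4: ref 5 -> HIT, frames=[5,3]
Step 5: ref 2 -> FAULT, evict 3, frames=[5,2]
Step 6: ref 5 -> HIT, frames=[5,2]
Step 7: ref 2 -> HIT, frames=[5,2]
Step 8: ref 5 -> HIT, frames=[5,2]
Step 9: ref 1 -> FAULT, evict 2, frames=[5,1]
At step 9: evicted page 2

Answer: 2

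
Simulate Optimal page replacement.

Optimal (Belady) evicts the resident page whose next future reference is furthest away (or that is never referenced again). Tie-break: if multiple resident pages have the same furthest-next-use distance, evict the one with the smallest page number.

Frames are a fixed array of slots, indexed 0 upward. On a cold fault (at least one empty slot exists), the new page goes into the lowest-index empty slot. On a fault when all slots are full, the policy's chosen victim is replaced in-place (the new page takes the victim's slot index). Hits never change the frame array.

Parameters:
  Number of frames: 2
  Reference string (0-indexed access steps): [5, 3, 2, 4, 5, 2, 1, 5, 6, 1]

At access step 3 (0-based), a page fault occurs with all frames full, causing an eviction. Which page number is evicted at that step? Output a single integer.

Answer: 2

Derivation:
Step 0: ref 5 -> FAULT, frames=[5,-]
Step 1: ref 3 -> FAULT, frames=[5,3]
Step 2: ref 2 -> FAULT, evict 3, frames=[5,2]
Step 3: ref 4 -> FAULT, evict 2, frames=[5,4]
At step 3: evicted page 2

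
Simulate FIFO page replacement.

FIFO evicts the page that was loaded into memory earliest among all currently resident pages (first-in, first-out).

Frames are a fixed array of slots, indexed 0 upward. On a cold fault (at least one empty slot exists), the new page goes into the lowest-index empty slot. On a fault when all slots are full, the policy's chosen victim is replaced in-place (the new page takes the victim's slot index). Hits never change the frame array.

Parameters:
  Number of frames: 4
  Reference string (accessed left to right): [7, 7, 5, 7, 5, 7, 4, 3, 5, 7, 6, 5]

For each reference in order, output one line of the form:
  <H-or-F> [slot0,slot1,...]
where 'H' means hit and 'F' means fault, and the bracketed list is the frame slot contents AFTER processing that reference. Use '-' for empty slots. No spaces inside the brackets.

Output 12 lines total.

F [7,-,-,-]
H [7,-,-,-]
F [7,5,-,-]
H [7,5,-,-]
H [7,5,-,-]
H [7,5,-,-]
F [7,5,4,-]
F [7,5,4,3]
H [7,5,4,3]
H [7,5,4,3]
F [6,5,4,3]
H [6,5,4,3]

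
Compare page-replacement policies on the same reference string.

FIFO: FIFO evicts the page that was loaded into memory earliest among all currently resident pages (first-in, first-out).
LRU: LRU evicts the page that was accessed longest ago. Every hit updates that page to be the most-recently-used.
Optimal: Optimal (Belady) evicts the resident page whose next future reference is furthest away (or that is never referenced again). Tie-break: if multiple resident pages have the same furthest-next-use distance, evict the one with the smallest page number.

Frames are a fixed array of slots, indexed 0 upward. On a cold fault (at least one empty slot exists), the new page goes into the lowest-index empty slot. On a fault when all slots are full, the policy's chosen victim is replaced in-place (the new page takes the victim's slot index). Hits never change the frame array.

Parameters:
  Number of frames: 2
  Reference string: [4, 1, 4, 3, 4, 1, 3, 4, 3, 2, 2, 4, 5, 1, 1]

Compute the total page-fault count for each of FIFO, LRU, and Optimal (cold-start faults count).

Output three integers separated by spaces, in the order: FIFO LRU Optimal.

Answer: 10 10 8

Derivation:
--- FIFO ---
  step 0: ref 4 -> FAULT, frames=[4,-] (faults so far: 1)
  step 1: ref 1 -> FAULT, frames=[4,1] (faults so far: 2)
  step 2: ref 4 -> HIT, frames=[4,1] (faults so far: 2)
  step 3: ref 3 -> FAULT, evict 4, frames=[3,1] (faults so far: 3)
  step 4: ref 4 -> FAULT, evict 1, frames=[3,4] (faults so far: 4)
  step 5: ref 1 -> FAULT, evict 3, frames=[1,4] (faults so far: 5)
  step 6: ref 3 -> FAULT, evict 4, frames=[1,3] (faults so far: 6)
  step 7: ref 4 -> FAULT, evict 1, frames=[4,3] (faults so far: 7)
  step 8: ref 3 -> HIT, frames=[4,3] (faults so far: 7)
  step 9: ref 2 -> FAULT, evict 3, frames=[4,2] (faults so far: 8)
  step 10: ref 2 -> HIT, frames=[4,2] (faults so far: 8)
  step 11: ref 4 -> HIT, frames=[4,2] (faults so far: 8)
  step 12: ref 5 -> FAULT, evict 4, frames=[5,2] (faults so far: 9)
  step 13: ref 1 -> FAULT, evict 2, frames=[5,1] (faults so far: 10)
  step 14: ref 1 -> HIT, frames=[5,1] (faults so far: 10)
  FIFO total faults: 10
--- LRU ---
  step 0: ref 4 -> FAULT, frames=[4,-] (faults so far: 1)
  step 1: ref 1 -> FAULT, frames=[4,1] (faults so far: 2)
  step 2: ref 4 -> HIT, frames=[4,1] (faults so far: 2)
  step 3: ref 3 -> FAULT, evict 1, frames=[4,3] (faults so far: 3)
  step 4: ref 4 -> HIT, frames=[4,3] (faults so far: 3)
  step 5: ref 1 -> FAULT, evict 3, frames=[4,1] (faults so far: 4)
  step 6: ref 3 -> FAULT, evict 4, frames=[3,1] (faults so far: 5)
  step 7: ref 4 -> FAULT, evict 1, frames=[3,4] (faults so far: 6)
  step 8: ref 3 -> HIT, frames=[3,4] (faults so far: 6)
  step 9: ref 2 -> FAULT, evict 4, frames=[3,2] (faults so far: 7)
  step 10: ref 2 -> HIT, frames=[3,2] (faults so far: 7)
  step 11: ref 4 -> FAULT, evict 3, frames=[4,2] (faults so far: 8)
  step 12: ref 5 -> FAULT, evict 2, frames=[4,5] (faults so far: 9)
  step 13: ref 1 -> FAULT, evict 4, frames=[1,5] (faults so far: 10)
  step 14: ref 1 -> HIT, frames=[1,5] (faults so far: 10)
  LRU total faults: 10
--- Optimal ---
  step 0: ref 4 -> FAULT, frames=[4,-] (faults so far: 1)
  step 1: ref 1 -> FAULT, frames=[4,1] (faults so far: 2)
  step 2: ref 4 -> HIT, frames=[4,1] (faults so far: 2)
  step 3: ref 3 -> FAULT, evict 1, frames=[4,3] (faults so far: 3)
  step 4: ref 4 -> HIT, frames=[4,3] (faults so far: 3)
  step 5: ref 1 -> FAULT, evict 4, frames=[1,3] (faults so far: 4)
  step 6: ref 3 -> HIT, frames=[1,3] (faults so far: 4)
  step 7: ref 4 -> FAULT, evict 1, frames=[4,3] (faults so far: 5)
  step 8: ref 3 -> HIT, frames=[4,3] (faults so far: 5)
  step 9: ref 2 -> FAULT, evict 3, frames=[4,2] (faults so far: 6)
  step 10: ref 2 -> HIT, frames=[4,2] (faults so far: 6)
  step 11: ref 4 -> HIT, frames=[4,2] (faults so far: 6)
  step 12: ref 5 -> FAULT, evict 2, frames=[4,5] (faults so far: 7)
  step 13: ref 1 -> FAULT, evict 4, frames=[1,5] (faults so far: 8)
  step 14: ref 1 -> HIT, frames=[1,5] (faults so far: 8)
  Optimal total faults: 8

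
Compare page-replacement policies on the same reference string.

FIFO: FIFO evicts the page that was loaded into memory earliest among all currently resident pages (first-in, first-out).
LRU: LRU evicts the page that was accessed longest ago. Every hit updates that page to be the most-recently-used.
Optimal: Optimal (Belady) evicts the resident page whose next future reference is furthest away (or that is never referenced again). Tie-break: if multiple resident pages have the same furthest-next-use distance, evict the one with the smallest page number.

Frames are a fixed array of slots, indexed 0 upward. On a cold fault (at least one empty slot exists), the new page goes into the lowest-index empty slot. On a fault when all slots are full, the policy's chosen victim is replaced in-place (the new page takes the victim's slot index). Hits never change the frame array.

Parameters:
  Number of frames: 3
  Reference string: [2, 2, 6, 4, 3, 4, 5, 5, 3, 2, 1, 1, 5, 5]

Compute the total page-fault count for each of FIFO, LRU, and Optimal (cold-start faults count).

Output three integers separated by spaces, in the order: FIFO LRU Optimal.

Answer: 7 8 6

Derivation:
--- FIFO ---
  step 0: ref 2 -> FAULT, frames=[2,-,-] (faults so far: 1)
  step 1: ref 2 -> HIT, frames=[2,-,-] (faults so far: 1)
  step 2: ref 6 -> FAULT, frames=[2,6,-] (faults so far: 2)
  step 3: ref 4 -> FAULT, frames=[2,6,4] (faults so far: 3)
  step 4: ref 3 -> FAULT, evict 2, frames=[3,6,4] (faults so far: 4)
  step 5: ref 4 -> HIT, frames=[3,6,4] (faults so far: 4)
  step 6: ref 5 -> FAULT, evict 6, frames=[3,5,4] (faults so far: 5)
  step 7: ref 5 -> HIT, frames=[3,5,4] (faults so far: 5)
  step 8: ref 3 -> HIT, frames=[3,5,4] (faults so far: 5)
  step 9: ref 2 -> FAULT, evict 4, frames=[3,5,2] (faults so far: 6)
  step 10: ref 1 -> FAULT, evict 3, frames=[1,5,2] (faults so far: 7)
  step 11: ref 1 -> HIT, frames=[1,5,2] (faults so far: 7)
  step 12: ref 5 -> HIT, frames=[1,5,2] (faults so far: 7)
  step 13: ref 5 -> HIT, frames=[1,5,2] (faults so far: 7)
  FIFO total faults: 7
--- LRU ---
  step 0: ref 2 -> FAULT, frames=[2,-,-] (faults so far: 1)
  step 1: ref 2 -> HIT, frames=[2,-,-] (faults so far: 1)
  step 2: ref 6 -> FAULT, frames=[2,6,-] (faults so far: 2)
  step 3: ref 4 -> FAULT, frames=[2,6,4] (faults so far: 3)
  step 4: ref 3 -> FAULT, evict 2, frames=[3,6,4] (faults so far: 4)
  step 5: ref 4 -> HIT, frames=[3,6,4] (faults so far: 4)
  step 6: ref 5 -> FAULT, evict 6, frames=[3,5,4] (faults so far: 5)
  step 7: ref 5 -> HIT, frames=[3,5,4] (faults so far: 5)
  step 8: ref 3 -> HIT, frames=[3,5,4] (faults so far: 5)
  step 9: ref 2 -> FAULT, evict 4, frames=[3,5,2] (faults so far: 6)
  step 10: ref 1 -> FAULT, evict 5, frames=[3,1,2] (faults so far: 7)
  step 11: ref 1 -> HIT, frames=[3,1,2] (faults so far: 7)
  step 12: ref 5 -> FAULT, evict 3, frames=[5,1,2] (faults so far: 8)
  step 13: ref 5 -> HIT, frames=[5,1,2] (faults so far: 8)
  LRU total faults: 8
--- Optimal ---
  step 0: ref 2 -> FAULT, frames=[2,-,-] (faults so far: 1)
  step 1: ref 2 -> HIT, frames=[2,-,-] (faults so far: 1)
  step 2: ref 6 -> FAULT, frames=[2,6,-] (faults so far: 2)
  step 3: ref 4 -> FAULT, frames=[2,6,4] (faults so far: 3)
  step 4: ref 3 -> FAULT, evict 6, frames=[2,3,4] (faults so far: 4)
  step 5: ref 4 -> HIT, frames=[2,3,4] (faults so far: 4)
  step 6: ref 5 -> FAULT, evict 4, frames=[2,3,5] (faults so far: 5)
  step 7: ref 5 -> HIT, frames=[2,3,5] (faults so far: 5)
  step 8: ref 3 -> HIT, frames=[2,3,5] (faults so far: 5)
  step 9: ref 2 -> HIT, frames=[2,3,5] (faults so far: 5)
  step 10: ref 1 -> FAULT, evict 2, frames=[1,3,5] (faults so far: 6)
  step 11: ref 1 -> HIT, frames=[1,3,5] (faults so far: 6)
  step 12: ref 5 -> HIT, frames=[1,3,5] (faults so far: 6)
  step 13: ref 5 -> HIT, frames=[1,3,5] (faults so far: 6)
  Optimal total faults: 6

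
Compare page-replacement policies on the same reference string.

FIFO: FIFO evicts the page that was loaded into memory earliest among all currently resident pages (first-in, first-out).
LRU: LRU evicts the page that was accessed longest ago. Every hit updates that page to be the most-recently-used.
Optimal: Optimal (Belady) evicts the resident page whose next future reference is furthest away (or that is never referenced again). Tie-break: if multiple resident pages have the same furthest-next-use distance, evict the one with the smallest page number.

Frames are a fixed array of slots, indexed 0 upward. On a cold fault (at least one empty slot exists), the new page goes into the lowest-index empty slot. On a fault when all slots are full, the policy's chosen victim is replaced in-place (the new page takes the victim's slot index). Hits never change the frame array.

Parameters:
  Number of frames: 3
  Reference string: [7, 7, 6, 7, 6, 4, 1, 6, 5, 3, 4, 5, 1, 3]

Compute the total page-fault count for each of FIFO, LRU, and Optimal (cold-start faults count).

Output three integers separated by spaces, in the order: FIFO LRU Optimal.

--- FIFO ---
  step 0: ref 7 -> FAULT, frames=[7,-,-] (faults so far: 1)
  step 1: ref 7 -> HIT, frames=[7,-,-] (faults so far: 1)
  step 2: ref 6 -> FAULT, frames=[7,6,-] (faults so far: 2)
  step 3: ref 7 -> HIT, frames=[7,6,-] (faults so far: 2)
  step 4: ref 6 -> HIT, frames=[7,6,-] (faults so far: 2)
  step 5: ref 4 -> FAULT, frames=[7,6,4] (faults so far: 3)
  step 6: ref 1 -> FAULT, evict 7, frames=[1,6,4] (faults so far: 4)
  step 7: ref 6 -> HIT, frames=[1,6,4] (faults so far: 4)
  step 8: ref 5 -> FAULT, evict 6, frames=[1,5,4] (faults so far: 5)
  step 9: ref 3 -> FAULT, evict 4, frames=[1,5,3] (faults so far: 6)
  step 10: ref 4 -> FAULT, evict 1, frames=[4,5,3] (faults so far: 7)
  step 11: ref 5 -> HIT, frames=[4,5,3] (faults so far: 7)
  step 12: ref 1 -> FAULT, evict 5, frames=[4,1,3] (faults so far: 8)
  step 13: ref 3 -> HIT, frames=[4,1,3] (faults so far: 8)
  FIFO total faults: 8
--- LRU ---
  step 0: ref 7 -> FAULT, frames=[7,-,-] (faults so far: 1)
  step 1: ref 7 -> HIT, frames=[7,-,-] (faults so far: 1)
  step 2: ref 6 -> FAULT, frames=[7,6,-] (faults so far: 2)
  step 3: ref 7 -> HIT, frames=[7,6,-] (faults so far: 2)
  step 4: ref 6 -> HIT, frames=[7,6,-] (faults so far: 2)
  step 5: ref 4 -> FAULT, frames=[7,6,4] (faults so far: 3)
  step 6: ref 1 -> FAULT, evict 7, frames=[1,6,4] (faults so far: 4)
  step 7: ref 6 -> HIT, frames=[1,6,4] (faults so far: 4)
  step 8: ref 5 -> FAULT, evict 4, frames=[1,6,5] (faults so far: 5)
  step 9: ref 3 -> FAULT, evict 1, frames=[3,6,5] (faults so far: 6)
  step 10: ref 4 -> FAULT, evict 6, frames=[3,4,5] (faults so far: 7)
  step 11: ref 5 -> HIT, frames=[3,4,5] (faults so far: 7)
  step 12: ref 1 -> FAULT, evict 3, frames=[1,4,5] (faults so far: 8)
  step 13: ref 3 -> FAULT, evict 4, frames=[1,3,5] (faults so far: 9)
  LRU total faults: 9
--- Optimal ---
  step 0: ref 7 -> FAULT, frames=[7,-,-] (faults so far: 1)
  step 1: ref 7 -> HIT, frames=[7,-,-] (faults so far: 1)
  step 2: ref 6 -> FAULT, frames=[7,6,-] (faults so far: 2)
  step 3: ref 7 -> HIT, frames=[7,6,-] (faults so far: 2)
  step 4: ref 6 -> HIT, frames=[7,6,-] (faults so far: 2)
  step 5: ref 4 -> FAULT, frames=[7,6,4] (faults so far: 3)
  step 6: ref 1 -> FAULT, evict 7, frames=[1,6,4] (faults so far: 4)
  step 7: ref 6 -> HIT, frames=[1,6,4] (faults so far: 4)
  step 8: ref 5 -> FAULT, evict 6, frames=[1,5,4] (faults so far: 5)
  step 9: ref 3 -> FAULT, evict 1, frames=[3,5,4] (faults so far: 6)
  step 10: ref 4 -> HIT, frames=[3,5,4] (faults so far: 6)
  step 11: ref 5 -> HIT, frames=[3,5,4] (faults so far: 6)
  step 12: ref 1 -> FAULT, evict 4, frames=[3,5,1] (faults so far: 7)
  step 13: ref 3 -> HIT, frames=[3,5,1] (faults so far: 7)
  Optimal total faults: 7

Answer: 8 9 7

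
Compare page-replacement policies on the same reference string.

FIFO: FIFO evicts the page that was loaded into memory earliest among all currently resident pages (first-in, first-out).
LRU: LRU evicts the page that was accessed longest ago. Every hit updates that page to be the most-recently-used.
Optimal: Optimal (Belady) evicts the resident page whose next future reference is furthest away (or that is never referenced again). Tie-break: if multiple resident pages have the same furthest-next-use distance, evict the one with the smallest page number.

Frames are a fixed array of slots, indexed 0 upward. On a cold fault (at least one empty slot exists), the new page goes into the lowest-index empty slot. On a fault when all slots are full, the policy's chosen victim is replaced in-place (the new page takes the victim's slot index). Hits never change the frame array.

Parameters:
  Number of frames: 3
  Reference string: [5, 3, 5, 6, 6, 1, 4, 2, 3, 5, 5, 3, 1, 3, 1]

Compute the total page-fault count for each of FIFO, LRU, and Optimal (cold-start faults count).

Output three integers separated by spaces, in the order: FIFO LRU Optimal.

--- FIFO ---
  step 0: ref 5 -> FAULT, frames=[5,-,-] (faults so far: 1)
  step 1: ref 3 -> FAULT, frames=[5,3,-] (faults so far: 2)
  step 2: ref 5 -> HIT, frames=[5,3,-] (faults so far: 2)
  step 3: ref 6 -> FAULT, frames=[5,3,6] (faults so far: 3)
  step 4: ref 6 -> HIT, frames=[5,3,6] (faults so far: 3)
  step 5: ref 1 -> FAULT, evict 5, frames=[1,3,6] (faults so far: 4)
  step 6: ref 4 -> FAULT, evict 3, frames=[1,4,6] (faults so far: 5)
  step 7: ref 2 -> FAULT, evict 6, frames=[1,4,2] (faults so far: 6)
  step 8: ref 3 -> FAULT, evict 1, frames=[3,4,2] (faults so far: 7)
  step 9: ref 5 -> FAULT, evict 4, frames=[3,5,2] (faults so far: 8)
  step 10: ref 5 -> HIT, frames=[3,5,2] (faults so far: 8)
  step 11: ref 3 -> HIT, frames=[3,5,2] (faults so far: 8)
  step 12: ref 1 -> FAULT, evict 2, frames=[3,5,1] (faults so far: 9)
  step 13: ref 3 -> HIT, frames=[3,5,1] (faults so far: 9)
  step 14: ref 1 -> HIT, frames=[3,5,1] (faults so far: 9)
  FIFO total faults: 9
--- LRU ---
  step 0: ref 5 -> FAULT, frames=[5,-,-] (faults so far: 1)
  step 1: ref 3 -> FAULT, frames=[5,3,-] (faults so far: 2)
  step 2: ref 5 -> HIT, frames=[5,3,-] (faults so far: 2)
  step 3: ref 6 -> FAULT, frames=[5,3,6] (faults so far: 3)
  step 4: ref 6 -> HIT, frames=[5,3,6] (faults so far: 3)
  step 5: ref 1 -> FAULT, evict 3, frames=[5,1,6] (faults so far: 4)
  step 6: ref 4 -> FAULT, evict 5, frames=[4,1,6] (faults so far: 5)
  step 7: ref 2 -> FAULT, evict 6, frames=[4,1,2] (faults so far: 6)
  step 8: ref 3 -> FAULT, evict 1, frames=[4,3,2] (faults so far: 7)
  step 9: ref 5 -> FAULT, evict 4, frames=[5,3,2] (faults so far: 8)
  step 10: ref 5 -> HIT, frames=[5,3,2] (faults so far: 8)
  step 11: ref 3 -> HIT, frames=[5,3,2] (faults so far: 8)
  step 12: ref 1 -> FAULT, evict 2, frames=[5,3,1] (faults so far: 9)
  step 13: ref 3 -> HIT, frames=[5,3,1] (faults so far: 9)
  step 14: ref 1 -> HIT, frames=[5,3,1] (faults so far: 9)
  LRU total faults: 9
--- Optimal ---
  step 0: ref 5 -> FAULT, frames=[5,-,-] (faults so far: 1)
  step 1: ref 3 -> FAULT, frames=[5,3,-] (faults so far: 2)
  step 2: ref 5 -> HIT, frames=[5,3,-] (faults so far: 2)
  step 3: ref 6 -> FAULT, frames=[5,3,6] (faults so far: 3)
  step 4: ref 6 -> HIT, frames=[5,3,6] (faults so far: 3)
  step 5: ref 1 -> FAULT, evict 6, frames=[5,3,1] (faults so far: 4)
  step 6: ref 4 -> FAULT, evict 1, frames=[5,3,4] (faults so far: 5)
  step 7: ref 2 -> FAULT, evict 4, frames=[5,3,2] (faults so far: 6)
  step 8: ref 3 -> HIT, frames=[5,3,2] (faults so far: 6)
  step 9: ref 5 -> HIT, frames=[5,3,2] (faults so far: 6)
  step 10: ref 5 -> HIT, frames=[5,3,2] (faults so far: 6)
  step 11: ref 3 -> HIT, frames=[5,3,2] (faults so far: 6)
  step 12: ref 1 -> FAULT, evict 2, frames=[5,3,1] (faults so far: 7)
  step 13: ref 3 -> HIT, frames=[5,3,1] (faults so far: 7)
  step 14: ref 1 -> HIT, frames=[5,3,1] (faults so far: 7)
  Optimal total faults: 7

Answer: 9 9 7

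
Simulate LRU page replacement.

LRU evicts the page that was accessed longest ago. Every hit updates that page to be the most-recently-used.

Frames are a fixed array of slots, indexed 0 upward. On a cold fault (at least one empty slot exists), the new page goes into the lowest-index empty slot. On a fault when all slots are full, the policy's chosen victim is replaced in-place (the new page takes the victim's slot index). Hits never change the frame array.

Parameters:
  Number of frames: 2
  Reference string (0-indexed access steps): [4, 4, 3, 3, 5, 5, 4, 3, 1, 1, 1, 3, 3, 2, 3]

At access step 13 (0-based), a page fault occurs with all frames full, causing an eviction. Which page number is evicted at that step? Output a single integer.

Answer: 1

Derivation:
Step 0: ref 4 -> FAULT, frames=[4,-]
Step 1: ref 4 -> HIT, frames=[4,-]
Step 2: ref 3 -> FAULT, frames=[4,3]
Step 3: ref 3 -> HIT, frames=[4,3]
Step 4: ref 5 -> FAULT, evict 4, frames=[5,3]
Step 5: ref 5 -> HIT, frames=[5,3]
Step 6: ref 4 -> FAULT, evict 3, frames=[5,4]
Step 7: ref 3 -> FAULT, evict 5, frames=[3,4]
Step 8: ref 1 -> FAULT, evict 4, frames=[3,1]
Step 9: ref 1 -> HIT, frames=[3,1]
Step 10: ref 1 -> HIT, frames=[3,1]
Step 11: ref 3 -> HIT, frames=[3,1]
Step 12: ref 3 -> HIT, frames=[3,1]
Step 13: ref 2 -> FAULT, evict 1, frames=[3,2]
At step 13: evicted page 1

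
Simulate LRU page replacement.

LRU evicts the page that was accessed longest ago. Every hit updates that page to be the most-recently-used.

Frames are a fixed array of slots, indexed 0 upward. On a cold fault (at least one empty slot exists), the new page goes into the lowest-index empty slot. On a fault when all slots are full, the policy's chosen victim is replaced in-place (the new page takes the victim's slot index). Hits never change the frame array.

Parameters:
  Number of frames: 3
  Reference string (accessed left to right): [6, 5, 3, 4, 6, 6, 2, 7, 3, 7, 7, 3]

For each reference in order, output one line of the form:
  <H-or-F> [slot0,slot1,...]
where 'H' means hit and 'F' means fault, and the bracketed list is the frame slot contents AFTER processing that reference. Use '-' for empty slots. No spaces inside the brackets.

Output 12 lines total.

F [6,-,-]
F [6,5,-]
F [6,5,3]
F [4,5,3]
F [4,6,3]
H [4,6,3]
F [4,6,2]
F [7,6,2]
F [7,3,2]
H [7,3,2]
H [7,3,2]
H [7,3,2]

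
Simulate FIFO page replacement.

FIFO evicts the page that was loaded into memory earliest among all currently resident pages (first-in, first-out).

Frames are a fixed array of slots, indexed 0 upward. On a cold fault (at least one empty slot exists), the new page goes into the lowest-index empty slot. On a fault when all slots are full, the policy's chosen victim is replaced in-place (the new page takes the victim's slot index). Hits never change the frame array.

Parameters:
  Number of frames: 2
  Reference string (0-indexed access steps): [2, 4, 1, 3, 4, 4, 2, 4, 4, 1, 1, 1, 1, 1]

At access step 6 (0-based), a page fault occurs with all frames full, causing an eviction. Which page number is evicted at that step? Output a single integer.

Step 0: ref 2 -> FAULT, frames=[2,-]
Step 1: ref 4 -> FAULT, frames=[2,4]
Step 2: ref 1 -> FAULT, evict 2, frames=[1,4]
Step 3: ref 3 -> FAULT, evict 4, frames=[1,3]
Step 4: ref 4 -> FAULT, evict 1, frames=[4,3]
Step 5: ref 4 -> HIT, frames=[4,3]
Step 6: ref 2 -> FAULT, evict 3, frames=[4,2]
At step 6: evicted page 3

Answer: 3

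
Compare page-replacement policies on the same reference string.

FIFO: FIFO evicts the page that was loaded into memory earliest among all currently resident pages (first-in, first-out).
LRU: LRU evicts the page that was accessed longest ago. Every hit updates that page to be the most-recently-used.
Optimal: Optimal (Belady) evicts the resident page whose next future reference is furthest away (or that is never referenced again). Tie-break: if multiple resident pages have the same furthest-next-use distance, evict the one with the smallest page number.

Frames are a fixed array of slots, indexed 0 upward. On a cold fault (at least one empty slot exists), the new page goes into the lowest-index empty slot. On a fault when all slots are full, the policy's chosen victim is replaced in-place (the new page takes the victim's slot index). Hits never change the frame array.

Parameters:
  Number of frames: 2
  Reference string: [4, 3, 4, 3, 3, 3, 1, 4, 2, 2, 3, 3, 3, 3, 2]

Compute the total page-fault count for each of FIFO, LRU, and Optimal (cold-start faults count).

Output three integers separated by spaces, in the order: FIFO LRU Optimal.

Answer: 6 6 5

Derivation:
--- FIFO ---
  step 0: ref 4 -> FAULT, frames=[4,-] (faults so far: 1)
  step 1: ref 3 -> FAULT, frames=[4,3] (faults so far: 2)
  step 2: ref 4 -> HIT, frames=[4,3] (faults so far: 2)
  step 3: ref 3 -> HIT, frames=[4,3] (faults so far: 2)
  step 4: ref 3 -> HIT, frames=[4,3] (faults so far: 2)
  step 5: ref 3 -> HIT, frames=[4,3] (faults so far: 2)
  step 6: ref 1 -> FAULT, evict 4, frames=[1,3] (faults so far: 3)
  step 7: ref 4 -> FAULT, evict 3, frames=[1,4] (faults so far: 4)
  step 8: ref 2 -> FAULT, evict 1, frames=[2,4] (faults so far: 5)
  step 9: ref 2 -> HIT, frames=[2,4] (faults so far: 5)
  step 10: ref 3 -> FAULT, evict 4, frames=[2,3] (faults so far: 6)
  step 11: ref 3 -> HIT, frames=[2,3] (faults so far: 6)
  step 12: ref 3 -> HIT, frames=[2,3] (faults so far: 6)
  step 13: ref 3 -> HIT, frames=[2,3] (faults so far: 6)
  step 14: ref 2 -> HIT, frames=[2,3] (faults so far: 6)
  FIFO total faults: 6
--- LRU ---
  step 0: ref 4 -> FAULT, frames=[4,-] (faults so far: 1)
  step 1: ref 3 -> FAULT, frames=[4,3] (faults so far: 2)
  step 2: ref 4 -> HIT, frames=[4,3] (faults so far: 2)
  step 3: ref 3 -> HIT, frames=[4,3] (faults so far: 2)
  step 4: ref 3 -> HIT, frames=[4,3] (faults so far: 2)
  step 5: ref 3 -> HIT, frames=[4,3] (faults so far: 2)
  step 6: ref 1 -> FAULT, evict 4, frames=[1,3] (faults so far: 3)
  step 7: ref 4 -> FAULT, evict 3, frames=[1,4] (faults so far: 4)
  step 8: ref 2 -> FAULT, evict 1, frames=[2,4] (faults so far: 5)
  step 9: ref 2 -> HIT, frames=[2,4] (faults so far: 5)
  step 10: ref 3 -> FAULT, evict 4, frames=[2,3] (faults so far: 6)
  step 11: ref 3 -> HIT, frames=[2,3] (faults so far: 6)
  step 12: ref 3 -> HIT, frames=[2,3] (faults so far: 6)
  step 13: ref 3 -> HIT, frames=[2,3] (faults so far: 6)
  step 14: ref 2 -> HIT, frames=[2,3] (faults so far: 6)
  LRU total faults: 6
--- Optimal ---
  step 0: ref 4 -> FAULT, frames=[4,-] (faults so far: 1)
  step 1: ref 3 -> FAULT, frames=[4,3] (faults so far: 2)
  step 2: ref 4 -> HIT, frames=[4,3] (faults so far: 2)
  step 3: ref 3 -> HIT, frames=[4,3] (faults so far: 2)
  step 4: ref 3 -> HIT, frames=[4,3] (faults so far: 2)
  step 5: ref 3 -> HIT, frames=[4,3] (faults so far: 2)
  step 6: ref 1 -> FAULT, evict 3, frames=[4,1] (faults so far: 3)
  step 7: ref 4 -> HIT, frames=[4,1] (faults so far: 3)
  step 8: ref 2 -> FAULT, evict 1, frames=[4,2] (faults so far: 4)
  step 9: ref 2 -> HIT, frames=[4,2] (faults so far: 4)
  step 10: ref 3 -> FAULT, evict 4, frames=[3,2] (faults so far: 5)
  step 11: ref 3 -> HIT, frames=[3,2] (faults so far: 5)
  step 12: ref 3 -> HIT, frames=[3,2] (faults so far: 5)
  step 13: ref 3 -> HIT, frames=[3,2] (faults so far: 5)
  step 14: ref 2 -> HIT, frames=[3,2] (faults so far: 5)
  Optimal total faults: 5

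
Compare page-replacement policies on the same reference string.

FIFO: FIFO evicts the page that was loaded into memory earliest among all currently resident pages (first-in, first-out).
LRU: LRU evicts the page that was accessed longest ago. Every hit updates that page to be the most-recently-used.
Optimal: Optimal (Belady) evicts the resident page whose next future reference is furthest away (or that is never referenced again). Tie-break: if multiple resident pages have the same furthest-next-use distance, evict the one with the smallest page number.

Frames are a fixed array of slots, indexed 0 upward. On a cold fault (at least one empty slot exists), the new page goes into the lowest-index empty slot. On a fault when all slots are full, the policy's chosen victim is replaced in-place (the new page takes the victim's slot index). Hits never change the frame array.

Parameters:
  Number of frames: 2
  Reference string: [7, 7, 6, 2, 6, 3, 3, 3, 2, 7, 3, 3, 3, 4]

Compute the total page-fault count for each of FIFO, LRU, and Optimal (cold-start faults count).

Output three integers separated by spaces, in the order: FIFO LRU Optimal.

--- FIFO ---
  step 0: ref 7 -> FAULT, frames=[7,-] (faults so far: 1)
  step 1: ref 7 -> HIT, frames=[7,-] (faults so far: 1)
  step 2: ref 6 -> FAULT, frames=[7,6] (faults so far: 2)
  step 3: ref 2 -> FAULT, evict 7, frames=[2,6] (faults so far: 3)
  step 4: ref 6 -> HIT, frames=[2,6] (faults so far: 3)
  step 5: ref 3 -> FAULT, evict 6, frames=[2,3] (faults so far: 4)
  step 6: ref 3 -> HIT, frames=[2,3] (faults so far: 4)
  step 7: ref 3 -> HIT, frames=[2,3] (faults so far: 4)
  step 8: ref 2 -> HIT, frames=[2,3] (faults so far: 4)
  step 9: ref 7 -> FAULT, evict 2, frames=[7,3] (faults so far: 5)
  step 10: ref 3 -> HIT, frames=[7,3] (faults so far: 5)
  step 11: ref 3 -> HIT, frames=[7,3] (faults so far: 5)
  step 12: ref 3 -> HIT, frames=[7,3] (faults so far: 5)
  step 13: ref 4 -> FAULT, evict 3, frames=[7,4] (faults so far: 6)
  FIFO total faults: 6
--- LRU ---
  step 0: ref 7 -> FAULT, frames=[7,-] (faults so far: 1)
  step 1: ref 7 -> HIT, frames=[7,-] (faults so far: 1)
  step 2: ref 6 -> FAULT, frames=[7,6] (faults so far: 2)
  step 3: ref 2 -> FAULT, evict 7, frames=[2,6] (faults so far: 3)
  step 4: ref 6 -> HIT, frames=[2,6] (faults so far: 3)
  step 5: ref 3 -> FAULT, evict 2, frames=[3,6] (faults so far: 4)
  step 6: ref 3 -> HIT, frames=[3,6] (faults so far: 4)
  step 7: ref 3 -> HIT, frames=[3,6] (faults so far: 4)
  step 8: ref 2 -> FAULT, evict 6, frames=[3,2] (faults so far: 5)
  step 9: ref 7 -> FAULT, evict 3, frames=[7,2] (faults so far: 6)
  step 10: ref 3 -> FAULT, evict 2, frames=[7,3] (faults so far: 7)
  step 11: ref 3 -> HIT, frames=[7,3] (faults so far: 7)
  step 12: ref 3 -> HIT, frames=[7,3] (faults so far: 7)
  step 13: ref 4 -> FAULT, evict 7, frames=[4,3] (faults so far: 8)
  LRU total faults: 8
--- Optimal ---
  step 0: ref 7 -> FAULT, frames=[7,-] (faults so far: 1)
  step 1: ref 7 -> HIT, frames=[7,-] (faults so far: 1)
  step 2: ref 6 -> FAULT, frames=[7,6] (faults so far: 2)
  step 3: ref 2 -> FAULT, evict 7, frames=[2,6] (faults so far: 3)
  step 4: ref 6 -> HIT, frames=[2,6] (faults so far: 3)
  step 5: ref 3 -> FAULT, evict 6, frames=[2,3] (faults so far: 4)
  step 6: ref 3 -> HIT, frames=[2,3] (faults so far: 4)
  step 7: ref 3 -> HIT, frames=[2,3] (faults so far: 4)
  step 8: ref 2 -> HIT, frames=[2,3] (faults so far: 4)
  step 9: ref 7 -> FAULT, evict 2, frames=[7,3] (faults so far: 5)
  step 10: ref 3 -> HIT, frames=[7,3] (faults so far: 5)
  step 11: ref 3 -> HIT, frames=[7,3] (faults so far: 5)
  step 12: ref 3 -> HIT, frames=[7,3] (faults so far: 5)
  step 13: ref 4 -> FAULT, evict 3, frames=[7,4] (faults so far: 6)
  Optimal total faults: 6

Answer: 6 8 6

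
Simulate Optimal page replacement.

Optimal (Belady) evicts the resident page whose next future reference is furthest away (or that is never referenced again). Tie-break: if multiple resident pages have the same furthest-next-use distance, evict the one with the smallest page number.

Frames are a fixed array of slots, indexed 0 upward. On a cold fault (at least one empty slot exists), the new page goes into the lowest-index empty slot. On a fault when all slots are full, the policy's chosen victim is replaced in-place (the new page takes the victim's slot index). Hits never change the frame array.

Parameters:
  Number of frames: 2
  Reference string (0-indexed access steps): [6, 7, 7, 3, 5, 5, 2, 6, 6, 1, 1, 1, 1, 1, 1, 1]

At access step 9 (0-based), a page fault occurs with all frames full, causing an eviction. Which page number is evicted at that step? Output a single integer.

Step 0: ref 6 -> FAULT, frames=[6,-]
Step 1: ref 7 -> FAULT, frames=[6,7]
Step 2: ref 7 -> HIT, frames=[6,7]
Step 3: ref 3 -> FAULT, evict 7, frames=[6,3]
Step 4: ref 5 -> FAULT, evict 3, frames=[6,5]
Step 5: ref 5 -> HIT, frames=[6,5]
Step 6: ref 2 -> FAULT, evict 5, frames=[6,2]
Step 7: ref 6 -> HIT, frames=[6,2]
Step 8: ref 6 -> HIT, frames=[6,2]
Step 9: ref 1 -> FAULT, evict 2, frames=[6,1]
At step 9: evicted page 2

Answer: 2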